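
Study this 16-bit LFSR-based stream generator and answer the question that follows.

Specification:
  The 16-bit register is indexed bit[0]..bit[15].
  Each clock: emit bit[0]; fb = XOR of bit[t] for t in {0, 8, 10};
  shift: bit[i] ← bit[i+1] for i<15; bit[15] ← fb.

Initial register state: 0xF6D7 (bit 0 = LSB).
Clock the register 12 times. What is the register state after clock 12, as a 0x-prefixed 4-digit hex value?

reg_0 = 0xF6D7
clock 1: out=1, reg = 0x7B6B
clock 2: out=1, reg = 0x3DB5
clock 3: out=1, reg = 0x9EDA
clock 4: out=0, reg = 0xCF6D
clock 5: out=1, reg = 0xE7B6
clock 6: out=0, reg = 0x73DB
clock 7: out=1, reg = 0x39ED
clock 8: out=1, reg = 0x1CF6
clock 9: out=0, reg = 0x8E7B
clock 10: out=1, reg = 0x473D
clock 11: out=1, reg = 0xA39E
clock 12: out=0, reg = 0xD1CF

0xD1CF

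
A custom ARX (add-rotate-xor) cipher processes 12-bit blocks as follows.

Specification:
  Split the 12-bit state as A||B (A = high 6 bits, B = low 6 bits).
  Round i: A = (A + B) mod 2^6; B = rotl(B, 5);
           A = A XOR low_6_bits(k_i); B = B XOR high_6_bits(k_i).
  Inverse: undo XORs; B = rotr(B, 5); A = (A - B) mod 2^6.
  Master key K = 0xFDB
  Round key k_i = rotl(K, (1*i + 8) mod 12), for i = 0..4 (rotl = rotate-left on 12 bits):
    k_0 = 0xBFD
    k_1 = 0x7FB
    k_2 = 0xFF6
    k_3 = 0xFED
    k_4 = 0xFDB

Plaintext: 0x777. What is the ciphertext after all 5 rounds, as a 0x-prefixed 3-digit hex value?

0x7D5

s_0 = plaintext = 0x777
s_1 = Round(s_0, k_0) = 0xA54
s_2 = Round(s_1, k_1) = 0x195
s_3 = Round(s_2, k_2) = 0xB55
s_4 = Round(s_3, k_3) = 0xBD5
s_5 = Round(s_4, k_4) = 0x7D5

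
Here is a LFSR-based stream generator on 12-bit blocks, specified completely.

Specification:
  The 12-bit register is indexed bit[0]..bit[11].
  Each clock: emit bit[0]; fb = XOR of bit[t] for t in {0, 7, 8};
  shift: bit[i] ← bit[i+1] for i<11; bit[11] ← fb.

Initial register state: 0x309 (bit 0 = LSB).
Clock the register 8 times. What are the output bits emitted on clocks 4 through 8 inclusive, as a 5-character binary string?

reg_0 = 0x309
clock 1: out=1, reg = 0x184
clock 2: out=0, reg = 0x0C2
clock 3: out=0, reg = 0x861
clock 4: out=1, reg = 0xC30
clock 5: out=0, reg = 0x618
clock 6: out=0, reg = 0x30C
clock 7: out=0, reg = 0x986
clock 8: out=0, reg = 0x4C3

10000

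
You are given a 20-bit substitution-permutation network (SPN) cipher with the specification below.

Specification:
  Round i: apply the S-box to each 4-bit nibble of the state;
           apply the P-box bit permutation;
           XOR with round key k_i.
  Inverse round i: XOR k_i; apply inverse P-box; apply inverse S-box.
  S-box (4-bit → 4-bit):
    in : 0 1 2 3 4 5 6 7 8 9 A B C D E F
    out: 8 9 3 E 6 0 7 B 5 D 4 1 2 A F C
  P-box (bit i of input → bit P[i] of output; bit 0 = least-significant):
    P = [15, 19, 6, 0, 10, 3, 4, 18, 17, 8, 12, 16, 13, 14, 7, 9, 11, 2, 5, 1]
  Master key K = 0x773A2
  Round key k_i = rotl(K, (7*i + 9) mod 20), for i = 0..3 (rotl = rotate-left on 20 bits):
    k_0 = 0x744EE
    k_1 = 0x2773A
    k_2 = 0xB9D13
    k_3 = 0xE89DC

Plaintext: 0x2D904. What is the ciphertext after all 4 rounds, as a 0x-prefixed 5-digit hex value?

s_0 = plaintext = 0x2D904
s_1 = Round(s_0, k_0) = 0x81EAA
s_2 = Round(s_1, k_1) = 0x14C4A
s_3 = Round(s_2, k_2) = 0xBD4C9
s_4 = Round(s_3, k_3) = 0xE5295

0xE5295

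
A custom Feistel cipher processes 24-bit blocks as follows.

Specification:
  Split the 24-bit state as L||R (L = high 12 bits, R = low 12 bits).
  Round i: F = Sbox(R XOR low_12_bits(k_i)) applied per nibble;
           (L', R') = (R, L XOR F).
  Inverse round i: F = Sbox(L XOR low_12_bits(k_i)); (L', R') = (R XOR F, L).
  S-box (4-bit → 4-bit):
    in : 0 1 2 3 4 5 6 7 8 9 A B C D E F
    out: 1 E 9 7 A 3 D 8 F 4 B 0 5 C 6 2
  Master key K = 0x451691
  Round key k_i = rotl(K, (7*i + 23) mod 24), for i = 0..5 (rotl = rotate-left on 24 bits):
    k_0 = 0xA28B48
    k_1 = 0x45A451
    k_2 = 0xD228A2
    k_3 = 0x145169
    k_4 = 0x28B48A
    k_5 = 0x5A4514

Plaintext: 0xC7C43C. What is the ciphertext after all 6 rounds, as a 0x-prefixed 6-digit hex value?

s_0 = plaintext = 0xC7C43C
s_1 = Round(s_0, k_0) = 0x43CEF6
s_2 = Round(s_1, k_1) = 0xEF6F84
s_3 = Round(s_2, k_2) = 0xF8466B
s_4 = Round(s_3, k_3) = 0x66B79D
s_5 = Round(s_4, k_4) = 0x79D183
s_6 = Round(s_5, k_5) = 0x183DD5

0x183DD5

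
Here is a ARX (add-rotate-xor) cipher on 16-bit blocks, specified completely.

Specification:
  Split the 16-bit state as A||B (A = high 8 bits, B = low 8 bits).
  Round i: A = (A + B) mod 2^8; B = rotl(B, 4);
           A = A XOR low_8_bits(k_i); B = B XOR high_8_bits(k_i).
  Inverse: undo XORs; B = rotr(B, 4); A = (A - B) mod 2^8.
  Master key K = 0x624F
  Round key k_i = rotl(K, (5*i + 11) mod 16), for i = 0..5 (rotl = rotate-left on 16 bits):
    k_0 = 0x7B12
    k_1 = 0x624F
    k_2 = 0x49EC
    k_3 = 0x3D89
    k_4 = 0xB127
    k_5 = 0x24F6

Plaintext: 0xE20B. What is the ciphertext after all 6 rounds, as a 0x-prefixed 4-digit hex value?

s_0 = plaintext = 0xE20B
s_1 = Round(s_0, k_0) = 0xFFCB
s_2 = Round(s_1, k_1) = 0x85DE
s_3 = Round(s_2, k_2) = 0x8FA4
s_4 = Round(s_3, k_3) = 0xBA77
s_5 = Round(s_4, k_4) = 0x16C6
s_6 = Round(s_5, k_5) = 0x2A48

0x2A48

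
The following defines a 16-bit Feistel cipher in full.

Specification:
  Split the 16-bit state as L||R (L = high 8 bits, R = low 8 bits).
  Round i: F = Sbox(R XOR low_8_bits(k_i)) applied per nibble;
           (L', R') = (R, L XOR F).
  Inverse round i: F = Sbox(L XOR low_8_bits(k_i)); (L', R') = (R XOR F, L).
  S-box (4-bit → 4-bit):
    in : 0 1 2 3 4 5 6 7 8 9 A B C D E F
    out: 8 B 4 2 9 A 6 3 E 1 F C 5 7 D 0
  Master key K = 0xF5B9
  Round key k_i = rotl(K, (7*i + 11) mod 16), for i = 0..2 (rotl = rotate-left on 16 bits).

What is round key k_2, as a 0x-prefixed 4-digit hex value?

0x73EB

K = 0xF5B9
k_0 = rotl(K, (7*0+11) mod 16) = rotl(K, 11) = 0xCFAD
k_1 = rotl(K, (7*1+11) mod 16) = rotl(K, 2) = 0xD6E7
k_2 = rotl(K, (7*2+11) mod 16) = rotl(K, 9) = 0x73EB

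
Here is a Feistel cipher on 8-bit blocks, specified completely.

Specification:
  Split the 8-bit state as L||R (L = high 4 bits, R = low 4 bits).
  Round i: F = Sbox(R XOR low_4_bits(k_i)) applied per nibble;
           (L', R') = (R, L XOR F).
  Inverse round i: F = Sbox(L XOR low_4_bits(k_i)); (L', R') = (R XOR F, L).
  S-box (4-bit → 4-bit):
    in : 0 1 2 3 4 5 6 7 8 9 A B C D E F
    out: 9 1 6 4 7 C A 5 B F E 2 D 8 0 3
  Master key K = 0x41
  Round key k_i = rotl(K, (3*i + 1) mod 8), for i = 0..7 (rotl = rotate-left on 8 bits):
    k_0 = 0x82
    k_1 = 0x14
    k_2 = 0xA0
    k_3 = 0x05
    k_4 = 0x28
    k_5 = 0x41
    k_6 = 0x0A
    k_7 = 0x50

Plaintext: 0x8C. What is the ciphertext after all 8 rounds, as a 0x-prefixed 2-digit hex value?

s_0 = plaintext = 0x8C
s_1 = Round(s_0, k_0) = 0xC8
s_2 = Round(s_1, k_1) = 0x81
s_3 = Round(s_2, k_2) = 0x19
s_4 = Round(s_3, k_3) = 0x9C
s_5 = Round(s_4, k_4) = 0xCE
s_6 = Round(s_5, k_5) = 0xEF
s_7 = Round(s_6, k_6) = 0xF2
s_8 = Round(s_7, k_7) = 0x29

0x29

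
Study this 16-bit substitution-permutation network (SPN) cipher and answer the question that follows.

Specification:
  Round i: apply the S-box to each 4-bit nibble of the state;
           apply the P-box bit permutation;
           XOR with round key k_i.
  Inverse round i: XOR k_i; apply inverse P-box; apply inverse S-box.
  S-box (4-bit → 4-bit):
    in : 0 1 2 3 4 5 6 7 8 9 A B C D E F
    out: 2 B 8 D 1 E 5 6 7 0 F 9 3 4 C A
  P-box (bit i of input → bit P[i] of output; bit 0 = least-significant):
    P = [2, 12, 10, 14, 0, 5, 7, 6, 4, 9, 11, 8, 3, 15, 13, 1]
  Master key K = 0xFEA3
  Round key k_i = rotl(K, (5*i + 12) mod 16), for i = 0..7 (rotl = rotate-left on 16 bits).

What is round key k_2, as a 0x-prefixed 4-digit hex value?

K = 0xFEA3
k_0 = rotl(K, (5*0+12) mod 16) = rotl(K, 12) = 0x3FEA
k_1 = rotl(K, (5*1+12) mod 16) = rotl(K, 1) = 0xFD47
k_2 = rotl(K, (5*2+12) mod 16) = rotl(K, 6) = 0xA8FF

0xA8FF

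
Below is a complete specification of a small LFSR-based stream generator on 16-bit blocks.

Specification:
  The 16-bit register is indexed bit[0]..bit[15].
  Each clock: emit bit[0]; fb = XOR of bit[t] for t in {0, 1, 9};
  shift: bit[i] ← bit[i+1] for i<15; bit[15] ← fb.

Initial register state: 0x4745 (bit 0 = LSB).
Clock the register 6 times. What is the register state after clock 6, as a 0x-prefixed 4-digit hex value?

0x111D

reg_0 = 0x4745
clock 1: out=1, reg = 0x23A2
clock 2: out=0, reg = 0x11D1
clock 3: out=1, reg = 0x88E8
clock 4: out=0, reg = 0x4474
clock 5: out=0, reg = 0x223A
clock 6: out=0, reg = 0x111D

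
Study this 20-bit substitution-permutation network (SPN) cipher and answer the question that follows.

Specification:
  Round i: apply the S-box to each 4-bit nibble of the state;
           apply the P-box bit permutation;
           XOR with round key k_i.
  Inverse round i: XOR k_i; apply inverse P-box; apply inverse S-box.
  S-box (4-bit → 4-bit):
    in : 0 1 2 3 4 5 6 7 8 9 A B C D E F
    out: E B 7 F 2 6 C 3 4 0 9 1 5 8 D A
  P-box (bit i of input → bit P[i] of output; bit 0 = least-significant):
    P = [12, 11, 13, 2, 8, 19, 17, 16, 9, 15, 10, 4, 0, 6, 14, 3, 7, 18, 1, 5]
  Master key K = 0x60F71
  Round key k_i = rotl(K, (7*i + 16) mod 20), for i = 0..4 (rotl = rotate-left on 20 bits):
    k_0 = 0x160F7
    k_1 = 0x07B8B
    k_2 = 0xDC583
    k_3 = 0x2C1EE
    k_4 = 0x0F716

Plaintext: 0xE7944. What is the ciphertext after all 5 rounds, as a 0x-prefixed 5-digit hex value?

0x664CE

s_0 = plaintext = 0xE7944
s_1 = Round(s_0, k_0) = 0x96814
s_2 = Round(s_1, k_1) = 0x93683
s_3 = Round(s_2, k_2) = 0xFB9DE
s_4 = Round(s_3, k_3) = 0x7F1CB
s_5 = Round(s_4, k_4) = 0x664CE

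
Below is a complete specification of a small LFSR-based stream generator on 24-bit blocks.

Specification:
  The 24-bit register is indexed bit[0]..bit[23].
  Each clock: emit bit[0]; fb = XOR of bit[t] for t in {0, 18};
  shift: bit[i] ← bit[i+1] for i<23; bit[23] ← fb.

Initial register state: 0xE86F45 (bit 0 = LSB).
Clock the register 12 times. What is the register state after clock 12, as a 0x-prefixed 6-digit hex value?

0x0BFE86

reg_0 = 0xE86F45
clock 1: out=1, reg = 0xF437A2
clock 2: out=0, reg = 0xFA1BD1
clock 3: out=1, reg = 0xFD0DE8
clock 4: out=0, reg = 0xFE86F4
clock 5: out=0, reg = 0xFF437A
clock 6: out=0, reg = 0xFFA1BD
clock 7: out=1, reg = 0x7FD0DE
clock 8: out=0, reg = 0xBFE86F
clock 9: out=1, reg = 0x5FF437
clock 10: out=1, reg = 0x2FFA1B
clock 11: out=1, reg = 0x17FD0D
clock 12: out=1, reg = 0x0BFE86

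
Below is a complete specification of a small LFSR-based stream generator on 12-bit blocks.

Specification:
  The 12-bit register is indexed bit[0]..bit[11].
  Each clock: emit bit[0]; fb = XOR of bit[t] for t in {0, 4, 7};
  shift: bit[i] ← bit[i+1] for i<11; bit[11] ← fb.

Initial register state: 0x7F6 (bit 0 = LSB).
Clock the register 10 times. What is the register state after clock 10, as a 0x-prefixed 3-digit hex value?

reg_0 = 0x7F6
clock 1: out=0, reg = 0x3FB
clock 2: out=1, reg = 0x9FD
clock 3: out=1, reg = 0xCFE
clock 4: out=0, reg = 0x67F
clock 5: out=1, reg = 0x33F
clock 6: out=1, reg = 0x19F
clock 7: out=1, reg = 0x8CF
clock 8: out=1, reg = 0x467
clock 9: out=1, reg = 0xA33
clock 10: out=1, reg = 0x519

0x519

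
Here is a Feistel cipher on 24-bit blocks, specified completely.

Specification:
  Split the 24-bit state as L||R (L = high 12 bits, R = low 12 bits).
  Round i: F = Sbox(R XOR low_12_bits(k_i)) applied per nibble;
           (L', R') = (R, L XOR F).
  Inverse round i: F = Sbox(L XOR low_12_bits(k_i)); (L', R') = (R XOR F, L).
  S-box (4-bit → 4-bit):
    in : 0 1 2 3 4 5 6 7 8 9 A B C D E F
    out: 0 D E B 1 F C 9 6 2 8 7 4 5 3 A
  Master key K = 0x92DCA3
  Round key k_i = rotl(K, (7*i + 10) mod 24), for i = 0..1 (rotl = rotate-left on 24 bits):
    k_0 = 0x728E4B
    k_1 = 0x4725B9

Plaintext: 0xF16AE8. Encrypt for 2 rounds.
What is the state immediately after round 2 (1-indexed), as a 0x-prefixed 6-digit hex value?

s_0 = plaintext = 0xF16AE8
s_1 = Round(s_0, k_0) = 0xAE8E9D
s_2 = Round(s_1, k_1) = 0xE9DD09

0xE9DD09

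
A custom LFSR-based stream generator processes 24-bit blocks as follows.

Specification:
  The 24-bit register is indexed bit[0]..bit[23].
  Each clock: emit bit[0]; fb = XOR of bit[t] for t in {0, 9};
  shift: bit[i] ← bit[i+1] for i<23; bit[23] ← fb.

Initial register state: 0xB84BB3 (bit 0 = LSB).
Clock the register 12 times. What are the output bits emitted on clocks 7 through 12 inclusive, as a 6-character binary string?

reg_0 = 0xB84BB3
clock 1: out=1, reg = 0x5C25D9
clock 2: out=1, reg = 0xAE12EC
clock 3: out=0, reg = 0xD70976
clock 4: out=0, reg = 0x6B84BB
clock 5: out=1, reg = 0xB5C25D
clock 6: out=1, reg = 0x5AE12E
clock 7: out=0, reg = 0x2D7097
clock 8: out=1, reg = 0x96B84B
clock 9: out=1, reg = 0xCB5C25
clock 10: out=1, reg = 0xE5AE12
clock 11: out=0, reg = 0xF2D709
clock 12: out=1, reg = 0x796B84

011101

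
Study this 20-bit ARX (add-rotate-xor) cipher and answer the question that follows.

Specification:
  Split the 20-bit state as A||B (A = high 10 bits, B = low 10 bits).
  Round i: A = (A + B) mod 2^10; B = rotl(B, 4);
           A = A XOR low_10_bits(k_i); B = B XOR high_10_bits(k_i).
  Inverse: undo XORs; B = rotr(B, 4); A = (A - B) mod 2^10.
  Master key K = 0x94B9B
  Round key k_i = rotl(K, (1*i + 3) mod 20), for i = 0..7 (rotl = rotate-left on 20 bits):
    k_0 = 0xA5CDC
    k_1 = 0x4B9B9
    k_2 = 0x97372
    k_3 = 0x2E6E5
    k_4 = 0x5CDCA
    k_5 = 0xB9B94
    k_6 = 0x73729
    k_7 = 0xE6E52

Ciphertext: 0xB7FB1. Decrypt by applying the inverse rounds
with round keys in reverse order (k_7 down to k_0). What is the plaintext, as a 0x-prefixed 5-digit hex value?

s_0 = ciphertext = 0xB7FB1
s_1 = InvRound(s_0, k_7) = 0x82E82
s_2 = InvRound(s_1, k_6) = 0x4BBF4
s_3 = InvRound(s_2, k_5) = 0x8A491
s_4 = InvRound(s_3, k_4) = 0xD149E
s_5 = InvRound(s_4, k_3) = 0xF79C2
s_6 = InvRound(s_5, k_2) = 0x3CFB9
s_7 = InvRound(s_6, k_1) = 0xD85E9
s_8 = InvRound(s_7, k_0) = 0x01BB7

0x01BB7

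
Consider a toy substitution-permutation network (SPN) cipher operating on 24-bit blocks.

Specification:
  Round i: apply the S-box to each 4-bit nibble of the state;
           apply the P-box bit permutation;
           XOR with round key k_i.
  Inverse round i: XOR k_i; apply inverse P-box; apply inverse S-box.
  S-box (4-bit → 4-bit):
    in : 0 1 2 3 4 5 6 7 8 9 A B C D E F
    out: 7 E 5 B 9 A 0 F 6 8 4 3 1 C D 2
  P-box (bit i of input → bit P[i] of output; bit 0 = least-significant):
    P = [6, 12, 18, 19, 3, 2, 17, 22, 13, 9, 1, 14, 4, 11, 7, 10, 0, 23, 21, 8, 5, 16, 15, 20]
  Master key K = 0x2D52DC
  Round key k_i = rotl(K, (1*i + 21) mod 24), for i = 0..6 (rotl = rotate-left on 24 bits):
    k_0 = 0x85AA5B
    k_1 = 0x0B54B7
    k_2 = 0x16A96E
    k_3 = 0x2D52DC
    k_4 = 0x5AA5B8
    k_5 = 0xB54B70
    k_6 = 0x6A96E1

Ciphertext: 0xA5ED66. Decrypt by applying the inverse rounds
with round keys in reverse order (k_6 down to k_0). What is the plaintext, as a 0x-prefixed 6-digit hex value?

0xC77D3B

s_0 = ciphertext = 0xA5ED66
s_1 = InvRound(s_0, k_6) = 0xF38711
s_2 = InvRound(s_1, k_5) = 0x2C59D2
s_3 = InvRound(s_2, k_4) = 0xEA5EE0
s_4 = InvRound(s_3, k_3) = 0xBF367A
s_5 = InvRound(s_4, k_2) = 0x813FF5
s_6 = InvRound(s_5, k_1) = 0x65F7A4
s_7 = InvRound(s_6, k_0) = 0xC77D3B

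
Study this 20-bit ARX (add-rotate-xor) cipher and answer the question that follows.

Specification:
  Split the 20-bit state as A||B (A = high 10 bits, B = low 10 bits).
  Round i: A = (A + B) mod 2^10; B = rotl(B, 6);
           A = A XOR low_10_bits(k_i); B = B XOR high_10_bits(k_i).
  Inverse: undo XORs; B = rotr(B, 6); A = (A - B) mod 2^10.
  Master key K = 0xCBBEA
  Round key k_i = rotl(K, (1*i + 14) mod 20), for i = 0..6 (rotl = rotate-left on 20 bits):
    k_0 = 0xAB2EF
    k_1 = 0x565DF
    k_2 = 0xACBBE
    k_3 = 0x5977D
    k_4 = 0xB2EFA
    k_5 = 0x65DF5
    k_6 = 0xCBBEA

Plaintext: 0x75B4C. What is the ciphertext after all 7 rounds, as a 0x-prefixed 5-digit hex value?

0xF54EA

s_0 = plaintext = 0x75B4C
s_1 = Round(s_0, k_0) = 0xF3598
s_2 = Round(s_1, k_1) = 0x2EB40
s_3 = Round(s_2, k_2) = 0x11286
s_4 = Round(s_3, k_3) = 0x6DCCD
s_5 = Round(s_4, k_4) = 0x1F987
s_6 = Round(s_5, k_5) = 0xFC04F
s_7 = Round(s_6, k_6) = 0xF54EA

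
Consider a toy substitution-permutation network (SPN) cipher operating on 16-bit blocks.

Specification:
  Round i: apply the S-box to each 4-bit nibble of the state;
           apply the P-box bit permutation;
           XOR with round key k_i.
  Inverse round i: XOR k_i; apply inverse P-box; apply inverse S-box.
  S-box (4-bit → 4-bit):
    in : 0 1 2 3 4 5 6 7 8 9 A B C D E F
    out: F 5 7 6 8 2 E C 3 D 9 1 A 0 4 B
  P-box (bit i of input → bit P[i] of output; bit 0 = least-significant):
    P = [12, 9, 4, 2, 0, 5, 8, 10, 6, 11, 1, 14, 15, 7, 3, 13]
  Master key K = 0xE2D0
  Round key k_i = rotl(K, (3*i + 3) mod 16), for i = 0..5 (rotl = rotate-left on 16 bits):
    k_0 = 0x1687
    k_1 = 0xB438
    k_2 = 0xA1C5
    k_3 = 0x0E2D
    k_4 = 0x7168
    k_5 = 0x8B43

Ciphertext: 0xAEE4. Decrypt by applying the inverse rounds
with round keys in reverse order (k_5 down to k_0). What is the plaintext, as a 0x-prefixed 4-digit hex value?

0x116B

s_0 = ciphertext = 0xAEE4
s_1 = InvRound(s_0, k_5) = 0xCE04
s_2 = InvRound(s_1, k_4) = 0x986F
s_3 = InvRound(s_2, k_3) = 0xB148
s_4 = InvRound(s_3, k_2) = 0x3DBA
s_5 = InvRound(s_4, k_1) = 0x83ED
s_6 = InvRound(s_5, k_0) = 0x116B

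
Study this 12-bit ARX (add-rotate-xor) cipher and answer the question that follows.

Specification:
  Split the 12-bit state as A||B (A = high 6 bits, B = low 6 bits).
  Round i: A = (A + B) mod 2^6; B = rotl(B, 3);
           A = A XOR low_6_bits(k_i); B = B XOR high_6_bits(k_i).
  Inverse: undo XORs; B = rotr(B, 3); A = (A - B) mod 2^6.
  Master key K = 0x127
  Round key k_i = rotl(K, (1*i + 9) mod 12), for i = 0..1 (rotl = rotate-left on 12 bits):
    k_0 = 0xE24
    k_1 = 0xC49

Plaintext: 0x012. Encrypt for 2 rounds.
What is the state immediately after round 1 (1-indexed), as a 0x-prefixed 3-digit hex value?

0xDAA

s_0 = plaintext = 0x012
s_1 = Round(s_0, k_0) = 0xDAA
s_2 = Round(s_1, k_1) = 0xA64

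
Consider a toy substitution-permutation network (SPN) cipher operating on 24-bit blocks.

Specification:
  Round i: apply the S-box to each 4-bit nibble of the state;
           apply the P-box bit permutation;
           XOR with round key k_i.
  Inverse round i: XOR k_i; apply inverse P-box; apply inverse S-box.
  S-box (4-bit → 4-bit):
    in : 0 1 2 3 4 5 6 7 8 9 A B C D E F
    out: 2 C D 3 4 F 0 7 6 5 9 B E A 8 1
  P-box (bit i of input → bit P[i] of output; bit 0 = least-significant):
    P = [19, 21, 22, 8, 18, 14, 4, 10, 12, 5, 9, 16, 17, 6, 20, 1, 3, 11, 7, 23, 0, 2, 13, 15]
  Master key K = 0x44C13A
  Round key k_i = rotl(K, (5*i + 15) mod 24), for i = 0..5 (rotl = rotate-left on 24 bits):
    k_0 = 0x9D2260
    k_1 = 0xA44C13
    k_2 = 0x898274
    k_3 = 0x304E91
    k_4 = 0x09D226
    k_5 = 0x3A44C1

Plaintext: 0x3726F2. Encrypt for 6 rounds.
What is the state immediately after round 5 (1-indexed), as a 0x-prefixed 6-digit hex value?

s_0 = plaintext = 0x3726F2
s_1 = Round(s_0, k_0) = 0xC32BEF
s_2 = Round(s_1, k_1) = 0xBFF03D
s_3 = Round(s_2, k_2) = 0xAF4359
s_4 = Round(s_3, k_3) = 0x6C9AA8
s_5 = Round(s_4, k_4) = 0xFECEA6
s_6 = Round(s_5, k_5) = 0xAF4082

0xFECEA6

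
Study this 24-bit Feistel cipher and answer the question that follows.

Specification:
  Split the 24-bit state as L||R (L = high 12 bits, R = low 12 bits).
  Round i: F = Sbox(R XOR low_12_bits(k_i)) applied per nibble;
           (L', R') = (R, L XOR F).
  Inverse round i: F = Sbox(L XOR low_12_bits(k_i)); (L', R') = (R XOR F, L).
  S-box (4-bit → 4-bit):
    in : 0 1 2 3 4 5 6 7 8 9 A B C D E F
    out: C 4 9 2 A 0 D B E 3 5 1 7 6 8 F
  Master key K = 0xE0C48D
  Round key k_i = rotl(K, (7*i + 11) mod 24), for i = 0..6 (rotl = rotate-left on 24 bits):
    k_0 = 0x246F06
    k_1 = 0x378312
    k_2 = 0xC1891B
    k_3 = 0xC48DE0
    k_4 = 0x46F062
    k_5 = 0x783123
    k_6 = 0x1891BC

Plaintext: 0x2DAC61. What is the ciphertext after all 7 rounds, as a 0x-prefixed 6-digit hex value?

0xDC6EB2

s_0 = plaintext = 0x2DAC61
s_1 = Round(s_0, k_0) = 0xC61001
s_2 = Round(s_1, k_1) = 0x001E23
s_3 = Round(s_2, k_2) = 0xE23B2F
s_4 = Round(s_3, k_3) = 0xB2F35C
s_5 = Round(s_4, k_4) = 0x35C907
s_6 = Round(s_5, k_5) = 0x907DC6
s_7 = Round(s_6, k_6) = 0xDC6EB2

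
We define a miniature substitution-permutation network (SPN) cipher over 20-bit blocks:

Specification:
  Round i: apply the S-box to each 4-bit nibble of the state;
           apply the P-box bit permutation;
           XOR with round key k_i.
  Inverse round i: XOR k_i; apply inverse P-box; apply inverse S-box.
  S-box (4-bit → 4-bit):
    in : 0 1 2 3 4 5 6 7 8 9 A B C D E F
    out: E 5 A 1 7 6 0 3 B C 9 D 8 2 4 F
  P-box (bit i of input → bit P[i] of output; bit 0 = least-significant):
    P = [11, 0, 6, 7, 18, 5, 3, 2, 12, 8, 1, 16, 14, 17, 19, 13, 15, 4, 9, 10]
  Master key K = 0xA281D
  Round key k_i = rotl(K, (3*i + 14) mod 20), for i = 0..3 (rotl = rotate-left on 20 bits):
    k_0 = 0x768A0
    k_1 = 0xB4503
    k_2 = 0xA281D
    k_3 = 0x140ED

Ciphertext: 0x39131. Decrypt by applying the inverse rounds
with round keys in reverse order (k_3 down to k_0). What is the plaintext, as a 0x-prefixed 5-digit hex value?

s_0 = ciphertext = 0x39131
s_1 = InvRound(s_0, k_3) = 0x77799
s_2 = InvRound(s_1, k_2) = 0x918AA
s_3 = InvRound(s_2, k_1) = 0xC7758
s_4 = InvRound(s_3, k_0) = 0x0585B

0x0585B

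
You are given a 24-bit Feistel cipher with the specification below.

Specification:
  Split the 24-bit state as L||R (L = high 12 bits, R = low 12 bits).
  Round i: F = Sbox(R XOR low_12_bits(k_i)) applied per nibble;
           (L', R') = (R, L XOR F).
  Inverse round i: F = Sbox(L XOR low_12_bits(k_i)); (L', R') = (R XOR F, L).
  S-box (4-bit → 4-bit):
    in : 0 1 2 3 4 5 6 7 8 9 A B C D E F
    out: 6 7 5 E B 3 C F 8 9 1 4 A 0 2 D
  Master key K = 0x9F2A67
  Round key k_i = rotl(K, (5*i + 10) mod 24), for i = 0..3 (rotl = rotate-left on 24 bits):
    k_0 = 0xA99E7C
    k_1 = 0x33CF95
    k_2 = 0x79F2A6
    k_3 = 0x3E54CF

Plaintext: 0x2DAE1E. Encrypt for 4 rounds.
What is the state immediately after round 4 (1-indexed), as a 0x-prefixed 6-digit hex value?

0xCF6276

s_0 = plaintext = 0x2DAE1E
s_1 = Round(s_0, k_0) = 0xE1E41F
s_2 = Round(s_1, k_1) = 0x41FA9F
s_3 = Round(s_2, k_2) = 0xA9FCF6
s_4 = Round(s_3, k_3) = 0xCF6276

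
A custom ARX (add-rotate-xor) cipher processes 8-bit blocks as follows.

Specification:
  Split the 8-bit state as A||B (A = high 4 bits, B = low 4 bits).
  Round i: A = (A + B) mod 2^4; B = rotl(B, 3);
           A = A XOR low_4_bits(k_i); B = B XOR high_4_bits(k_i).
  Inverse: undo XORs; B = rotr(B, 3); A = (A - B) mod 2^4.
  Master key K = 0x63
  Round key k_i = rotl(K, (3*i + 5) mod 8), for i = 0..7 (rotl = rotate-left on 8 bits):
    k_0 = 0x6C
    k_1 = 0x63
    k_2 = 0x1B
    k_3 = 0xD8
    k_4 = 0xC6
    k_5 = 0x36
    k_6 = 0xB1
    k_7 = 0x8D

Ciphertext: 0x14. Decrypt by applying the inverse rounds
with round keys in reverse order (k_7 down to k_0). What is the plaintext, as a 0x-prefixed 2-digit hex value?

0xD4

s_0 = ciphertext = 0x14
s_1 = InvRound(s_0, k_7) = 0x39
s_2 = InvRound(s_1, k_6) = 0xE4
s_3 = InvRound(s_2, k_5) = 0xAE
s_4 = InvRound(s_3, k_4) = 0x84
s_5 = InvRound(s_4, k_3) = 0xD3
s_6 = InvRound(s_5, k_2) = 0x24
s_7 = InvRound(s_6, k_1) = 0xD4
s_8 = InvRound(s_7, k_0) = 0xD4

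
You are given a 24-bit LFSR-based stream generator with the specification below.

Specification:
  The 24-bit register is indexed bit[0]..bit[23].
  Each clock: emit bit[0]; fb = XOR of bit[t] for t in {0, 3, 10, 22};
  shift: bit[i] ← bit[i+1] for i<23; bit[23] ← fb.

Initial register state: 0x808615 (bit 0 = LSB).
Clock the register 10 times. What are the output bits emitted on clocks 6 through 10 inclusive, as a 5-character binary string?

00001

reg_0 = 0x808615
clock 1: out=1, reg = 0x40430A
clock 2: out=0, reg = 0x202185
clock 3: out=1, reg = 0x9010C2
clock 4: out=0, reg = 0x480861
clock 5: out=1, reg = 0x240430
clock 6: out=0, reg = 0x920218
clock 7: out=0, reg = 0xC9010C
clock 8: out=0, reg = 0x648086
clock 9: out=0, reg = 0xB24043
clock 10: out=1, reg = 0xD92021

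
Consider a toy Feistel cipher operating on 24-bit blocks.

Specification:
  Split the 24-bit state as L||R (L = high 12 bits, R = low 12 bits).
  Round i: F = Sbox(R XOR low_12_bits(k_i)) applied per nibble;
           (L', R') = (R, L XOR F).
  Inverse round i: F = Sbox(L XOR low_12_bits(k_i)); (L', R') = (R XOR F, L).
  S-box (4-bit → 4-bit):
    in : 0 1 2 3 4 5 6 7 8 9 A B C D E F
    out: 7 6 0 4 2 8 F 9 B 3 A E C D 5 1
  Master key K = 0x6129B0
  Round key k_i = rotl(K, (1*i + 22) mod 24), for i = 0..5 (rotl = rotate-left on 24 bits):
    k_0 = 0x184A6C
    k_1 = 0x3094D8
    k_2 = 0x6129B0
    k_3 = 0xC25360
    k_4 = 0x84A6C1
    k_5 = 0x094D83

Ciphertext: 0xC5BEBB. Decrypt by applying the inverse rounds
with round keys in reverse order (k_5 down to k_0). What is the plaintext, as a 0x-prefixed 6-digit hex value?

0xB0A6C6

s_0 = ciphertext = 0xC5BEBB
s_1 = InvRound(s_0, k_5) = 0x860C5B
s_2 = InvRound(s_1, k_4) = 0x9FD860
s_3 = InvRound(s_2, k_3) = 0x25D9FD
s_4 = InvRound(s_3, k_2) = 0x7A025D
s_5 = InvRound(s_4, k_1) = 0x6C67A0
s_6 = InvRound(s_5, k_0) = 0xB0A6C6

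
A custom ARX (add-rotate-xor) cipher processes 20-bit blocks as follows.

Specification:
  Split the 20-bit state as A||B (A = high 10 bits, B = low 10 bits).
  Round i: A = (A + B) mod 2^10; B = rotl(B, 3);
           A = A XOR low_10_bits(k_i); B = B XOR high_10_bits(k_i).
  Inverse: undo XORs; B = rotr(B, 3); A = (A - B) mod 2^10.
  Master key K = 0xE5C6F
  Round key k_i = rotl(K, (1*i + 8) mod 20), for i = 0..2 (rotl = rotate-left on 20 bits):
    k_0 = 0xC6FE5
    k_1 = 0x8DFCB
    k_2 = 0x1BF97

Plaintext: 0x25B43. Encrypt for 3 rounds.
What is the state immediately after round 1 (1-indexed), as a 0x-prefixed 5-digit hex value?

0x0F105

s_0 = plaintext = 0x25B43
s_1 = Round(s_0, k_0) = 0x0F105
s_2 = Round(s_1, k_1) = 0xA2A1D
s_3 = Round(s_2, k_2) = 0xCC083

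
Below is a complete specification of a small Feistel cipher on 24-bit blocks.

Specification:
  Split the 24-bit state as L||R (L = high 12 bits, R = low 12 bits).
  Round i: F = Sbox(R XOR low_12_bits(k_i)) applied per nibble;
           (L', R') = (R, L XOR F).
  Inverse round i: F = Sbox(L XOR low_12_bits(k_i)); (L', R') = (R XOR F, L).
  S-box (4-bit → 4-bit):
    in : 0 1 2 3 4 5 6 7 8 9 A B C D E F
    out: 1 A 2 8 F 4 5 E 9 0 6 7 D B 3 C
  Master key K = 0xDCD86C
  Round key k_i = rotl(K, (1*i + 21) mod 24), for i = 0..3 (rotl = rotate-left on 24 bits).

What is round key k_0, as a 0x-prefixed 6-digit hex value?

K = 0xDCD86C
k_0 = rotl(K, (1*0+21) mod 24) = rotl(K, 21) = 0x9B9B0D

0x9B9B0D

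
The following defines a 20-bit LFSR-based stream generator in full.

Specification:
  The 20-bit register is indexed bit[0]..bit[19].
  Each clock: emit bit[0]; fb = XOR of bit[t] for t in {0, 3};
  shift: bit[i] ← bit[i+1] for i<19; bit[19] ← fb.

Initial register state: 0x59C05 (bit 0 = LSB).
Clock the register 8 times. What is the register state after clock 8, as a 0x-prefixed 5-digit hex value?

reg_0 = 0x59C05
clock 1: out=1, reg = 0xACE02
clock 2: out=0, reg = 0x56701
clock 3: out=1, reg = 0xAB380
clock 4: out=0, reg = 0x559C0
clock 5: out=0, reg = 0x2ACE0
clock 6: out=0, reg = 0x15670
clock 7: out=0, reg = 0x0AB38
clock 8: out=0, reg = 0x8559C

0x8559C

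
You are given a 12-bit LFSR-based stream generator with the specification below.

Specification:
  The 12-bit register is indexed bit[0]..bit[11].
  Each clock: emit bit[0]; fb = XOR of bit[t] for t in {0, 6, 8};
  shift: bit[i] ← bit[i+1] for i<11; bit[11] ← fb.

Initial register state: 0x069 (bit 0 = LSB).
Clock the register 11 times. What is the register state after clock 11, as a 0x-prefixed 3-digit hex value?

0x9D0

reg_0 = 0x069
clock 1: out=1, reg = 0x034
clock 2: out=0, reg = 0x01A
clock 3: out=0, reg = 0x00D
clock 4: out=1, reg = 0x806
clock 5: out=0, reg = 0x403
clock 6: out=1, reg = 0xA01
clock 7: out=1, reg = 0xD00
clock 8: out=0, reg = 0xE80
clock 9: out=0, reg = 0x740
clock 10: out=0, reg = 0x3A0
clock 11: out=0, reg = 0x9D0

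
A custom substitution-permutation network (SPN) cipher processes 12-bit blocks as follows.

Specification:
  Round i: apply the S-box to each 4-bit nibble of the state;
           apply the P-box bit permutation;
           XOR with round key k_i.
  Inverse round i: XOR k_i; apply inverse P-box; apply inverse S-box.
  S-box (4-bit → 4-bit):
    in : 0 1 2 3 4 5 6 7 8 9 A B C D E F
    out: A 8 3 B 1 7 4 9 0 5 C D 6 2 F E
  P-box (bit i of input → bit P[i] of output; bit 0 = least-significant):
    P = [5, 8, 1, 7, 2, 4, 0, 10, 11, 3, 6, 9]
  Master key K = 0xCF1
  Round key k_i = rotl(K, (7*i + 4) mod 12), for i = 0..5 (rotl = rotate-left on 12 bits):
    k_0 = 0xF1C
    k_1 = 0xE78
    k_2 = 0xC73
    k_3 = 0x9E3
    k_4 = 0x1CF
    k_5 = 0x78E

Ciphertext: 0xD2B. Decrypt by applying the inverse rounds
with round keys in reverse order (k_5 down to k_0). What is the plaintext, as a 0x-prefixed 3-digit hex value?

0x05A

s_0 = ciphertext = 0xD2B
s_1 = InvRound(s_0, k_5) = 0x797
s_2 = InvRound(s_1, k_4) = 0xF08
s_3 = InvRound(s_2, k_3) = 0xFAB
s_4 = InvRound(s_3, k_2) = 0xFD0
s_5 = InvRound(s_4, k_1) = 0xD83
s_6 = InvRound(s_5, k_0) = 0x05A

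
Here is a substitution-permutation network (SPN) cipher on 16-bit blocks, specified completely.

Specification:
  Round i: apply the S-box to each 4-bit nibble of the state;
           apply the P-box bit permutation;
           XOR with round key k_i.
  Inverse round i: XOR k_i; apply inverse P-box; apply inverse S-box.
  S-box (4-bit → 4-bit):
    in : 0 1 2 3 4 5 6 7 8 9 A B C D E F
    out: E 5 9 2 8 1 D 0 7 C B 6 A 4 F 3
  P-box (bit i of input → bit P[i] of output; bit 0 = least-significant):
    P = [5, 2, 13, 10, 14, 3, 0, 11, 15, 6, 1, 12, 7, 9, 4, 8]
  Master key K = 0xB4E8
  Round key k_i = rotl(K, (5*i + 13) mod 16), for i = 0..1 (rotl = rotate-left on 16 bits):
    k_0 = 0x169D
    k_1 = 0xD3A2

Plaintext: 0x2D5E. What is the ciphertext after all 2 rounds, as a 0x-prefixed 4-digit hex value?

0xF3EE

s_0 = plaintext = 0x2D5E
s_1 = Round(s_0, k_0) = 0x733B
s_2 = Round(s_1, k_1) = 0xF3EE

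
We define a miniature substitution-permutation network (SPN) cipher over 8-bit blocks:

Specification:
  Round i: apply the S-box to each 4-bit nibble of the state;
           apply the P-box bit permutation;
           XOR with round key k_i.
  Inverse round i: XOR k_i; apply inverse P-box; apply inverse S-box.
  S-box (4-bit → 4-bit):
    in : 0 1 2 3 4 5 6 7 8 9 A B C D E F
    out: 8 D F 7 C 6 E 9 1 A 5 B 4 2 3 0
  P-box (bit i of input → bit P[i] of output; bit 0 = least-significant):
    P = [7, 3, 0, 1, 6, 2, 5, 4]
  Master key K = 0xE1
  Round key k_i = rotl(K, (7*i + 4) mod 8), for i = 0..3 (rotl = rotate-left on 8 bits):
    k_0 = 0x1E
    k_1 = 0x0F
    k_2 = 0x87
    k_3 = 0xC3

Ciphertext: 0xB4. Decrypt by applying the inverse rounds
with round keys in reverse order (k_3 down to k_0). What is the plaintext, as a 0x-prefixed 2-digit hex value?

0x2A

s_0 = ciphertext = 0xB4
s_1 = InvRound(s_0, k_3) = 0x24
s_2 = InvRound(s_1, k_2) = 0xC1
s_3 = InvRound(s_2, k_1) = 0xEB
s_4 = InvRound(s_3, k_0) = 0x2A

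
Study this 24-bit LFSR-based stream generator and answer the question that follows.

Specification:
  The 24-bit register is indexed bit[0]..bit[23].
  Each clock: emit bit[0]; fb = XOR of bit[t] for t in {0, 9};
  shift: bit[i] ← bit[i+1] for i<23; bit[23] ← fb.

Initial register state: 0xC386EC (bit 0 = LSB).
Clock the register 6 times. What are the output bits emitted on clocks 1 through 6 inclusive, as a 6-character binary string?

001101

reg_0 = 0xC386EC
clock 1: out=0, reg = 0xE1C376
clock 2: out=0, reg = 0xF0E1BB
clock 3: out=1, reg = 0xF870DD
clock 4: out=1, reg = 0xFC386E
clock 5: out=0, reg = 0x7E1C37
clock 6: out=1, reg = 0xBF0E1B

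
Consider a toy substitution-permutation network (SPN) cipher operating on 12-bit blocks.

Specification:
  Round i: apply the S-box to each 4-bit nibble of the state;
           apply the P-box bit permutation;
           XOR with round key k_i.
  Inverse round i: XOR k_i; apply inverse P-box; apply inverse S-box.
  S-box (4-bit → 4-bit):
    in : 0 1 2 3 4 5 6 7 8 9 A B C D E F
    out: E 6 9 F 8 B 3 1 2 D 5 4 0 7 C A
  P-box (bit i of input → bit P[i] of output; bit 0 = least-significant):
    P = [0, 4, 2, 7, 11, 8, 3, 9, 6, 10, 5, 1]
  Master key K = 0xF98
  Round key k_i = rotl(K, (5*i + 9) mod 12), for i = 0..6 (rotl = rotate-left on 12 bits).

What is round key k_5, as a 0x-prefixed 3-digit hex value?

0x3E6

K = 0xF98
k_0 = rotl(K, (5*0+9) mod 12) = rotl(K, 9) = 0x1F3
k_1 = rotl(K, (5*1+9) mod 12) = rotl(K, 2) = 0xE63
k_2 = rotl(K, (5*2+9) mod 12) = rotl(K, 7) = 0xC7C
k_3 = rotl(K, (5*3+9) mod 12) = rotl(K, 0) = 0xF98
k_4 = rotl(K, (5*4+9) mod 12) = rotl(K, 5) = 0x31F
k_5 = rotl(K, (5*5+9) mod 12) = rotl(K, 10) = 0x3E6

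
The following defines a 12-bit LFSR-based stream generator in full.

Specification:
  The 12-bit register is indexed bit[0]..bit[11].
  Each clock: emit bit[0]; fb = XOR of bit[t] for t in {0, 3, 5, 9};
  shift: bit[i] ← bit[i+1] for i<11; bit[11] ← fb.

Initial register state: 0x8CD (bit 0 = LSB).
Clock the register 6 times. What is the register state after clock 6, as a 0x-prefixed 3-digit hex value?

0x9A3

reg_0 = 0x8CD
clock 1: out=1, reg = 0x466
clock 2: out=0, reg = 0xA33
clock 3: out=1, reg = 0xD19
clock 4: out=1, reg = 0x68C
clock 5: out=0, reg = 0x346
clock 6: out=0, reg = 0x9A3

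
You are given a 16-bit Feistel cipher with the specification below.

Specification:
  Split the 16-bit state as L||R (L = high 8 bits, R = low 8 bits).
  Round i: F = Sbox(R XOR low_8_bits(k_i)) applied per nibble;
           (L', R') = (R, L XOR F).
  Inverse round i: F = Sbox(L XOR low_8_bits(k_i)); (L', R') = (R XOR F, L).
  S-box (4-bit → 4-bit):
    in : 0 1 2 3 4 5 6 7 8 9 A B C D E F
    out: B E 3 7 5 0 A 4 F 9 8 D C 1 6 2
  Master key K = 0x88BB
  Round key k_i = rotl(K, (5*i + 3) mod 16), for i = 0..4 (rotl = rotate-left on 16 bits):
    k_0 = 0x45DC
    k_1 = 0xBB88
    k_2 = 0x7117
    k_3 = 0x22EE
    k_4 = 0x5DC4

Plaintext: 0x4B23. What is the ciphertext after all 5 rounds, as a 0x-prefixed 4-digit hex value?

s_0 = plaintext = 0x4B23
s_1 = Round(s_0, k_0) = 0x2369
s_2 = Round(s_1, k_1) = 0x694D
s_3 = Round(s_2, k_2) = 0x4D61
s_4 = Round(s_3, k_3) = 0x61BF
s_5 = Round(s_4, k_4) = 0xBF2C

0xBF2C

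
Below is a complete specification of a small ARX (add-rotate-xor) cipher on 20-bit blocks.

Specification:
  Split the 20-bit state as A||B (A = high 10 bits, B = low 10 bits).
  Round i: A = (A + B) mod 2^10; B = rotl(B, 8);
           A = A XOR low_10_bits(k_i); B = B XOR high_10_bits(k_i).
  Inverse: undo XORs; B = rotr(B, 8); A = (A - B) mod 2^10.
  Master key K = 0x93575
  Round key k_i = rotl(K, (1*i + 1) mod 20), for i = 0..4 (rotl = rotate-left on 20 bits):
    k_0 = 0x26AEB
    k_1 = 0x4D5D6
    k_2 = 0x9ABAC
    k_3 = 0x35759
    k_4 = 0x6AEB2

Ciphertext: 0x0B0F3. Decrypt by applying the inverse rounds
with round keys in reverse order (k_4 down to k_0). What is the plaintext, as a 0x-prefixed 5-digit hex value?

0xFFBF7

s_0 = ciphertext = 0x0B0F3
s_1 = InvRound(s_0, k_4) = 0x4F561
s_2 = InvRound(s_1, k_3) = 0xE4ED1
s_3 = InvRound(s_2, k_2) = 0x54EEC
s_4 = InvRound(s_3, k_1) = 0x47B67
s_5 = InvRound(s_4, k_0) = 0xFFBF7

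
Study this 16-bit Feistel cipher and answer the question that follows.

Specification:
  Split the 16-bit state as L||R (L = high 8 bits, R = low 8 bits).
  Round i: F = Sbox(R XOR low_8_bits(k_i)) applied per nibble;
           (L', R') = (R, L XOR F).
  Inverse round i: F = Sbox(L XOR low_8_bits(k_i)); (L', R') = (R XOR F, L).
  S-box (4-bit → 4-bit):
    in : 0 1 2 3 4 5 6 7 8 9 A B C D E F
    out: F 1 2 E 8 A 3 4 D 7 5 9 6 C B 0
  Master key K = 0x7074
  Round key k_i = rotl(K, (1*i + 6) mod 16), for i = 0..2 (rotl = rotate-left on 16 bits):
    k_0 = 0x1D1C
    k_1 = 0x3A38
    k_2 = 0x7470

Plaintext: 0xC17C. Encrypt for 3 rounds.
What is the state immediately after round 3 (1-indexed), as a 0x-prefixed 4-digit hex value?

0x1FCE

s_0 = plaintext = 0xC17C
s_1 = Round(s_0, k_0) = 0x7CFE
s_2 = Round(s_1, k_1) = 0xFE1F
s_3 = Round(s_2, k_2) = 0x1FCE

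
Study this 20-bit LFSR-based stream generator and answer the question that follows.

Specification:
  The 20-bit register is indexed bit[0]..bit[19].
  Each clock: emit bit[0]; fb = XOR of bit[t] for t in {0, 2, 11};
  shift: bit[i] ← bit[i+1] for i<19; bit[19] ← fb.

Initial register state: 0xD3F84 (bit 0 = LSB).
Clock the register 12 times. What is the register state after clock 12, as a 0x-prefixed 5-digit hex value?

reg_0 = 0xD3F84
clock 1: out=0, reg = 0x69FC2
clock 2: out=0, reg = 0xB4FE1
clock 3: out=1, reg = 0x5A7F0
clock 4: out=0, reg = 0x2D3F8
clock 5: out=0, reg = 0x169FC
clock 6: out=0, reg = 0x0B4FE
clock 7: out=0, reg = 0x85A7F
clock 8: out=1, reg = 0xC2D3F
clock 9: out=1, reg = 0xE169F
clock 10: out=1, reg = 0x70B4F
clock 11: out=1, reg = 0xB85A7
clock 12: out=1, reg = 0x5C2D3

0x5C2D3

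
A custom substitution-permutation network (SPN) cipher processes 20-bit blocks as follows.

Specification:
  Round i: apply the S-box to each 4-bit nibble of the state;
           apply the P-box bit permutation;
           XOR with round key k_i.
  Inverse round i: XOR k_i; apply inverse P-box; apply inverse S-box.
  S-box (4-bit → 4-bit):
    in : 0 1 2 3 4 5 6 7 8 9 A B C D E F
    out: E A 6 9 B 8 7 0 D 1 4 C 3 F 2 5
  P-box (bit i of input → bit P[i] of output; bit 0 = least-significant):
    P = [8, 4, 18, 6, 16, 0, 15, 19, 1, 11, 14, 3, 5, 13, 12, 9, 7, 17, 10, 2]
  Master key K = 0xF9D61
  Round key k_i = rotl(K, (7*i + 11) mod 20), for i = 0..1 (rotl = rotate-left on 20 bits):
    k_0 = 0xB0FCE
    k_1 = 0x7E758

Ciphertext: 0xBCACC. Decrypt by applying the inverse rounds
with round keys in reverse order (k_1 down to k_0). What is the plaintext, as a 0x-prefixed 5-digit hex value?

0xCEBFC

s_0 = ciphertext = 0xBCACC
s_1 = InvRound(s_0, k_1) = 0x8EE56
s_2 = InvRound(s_1, k_0) = 0xCEBFC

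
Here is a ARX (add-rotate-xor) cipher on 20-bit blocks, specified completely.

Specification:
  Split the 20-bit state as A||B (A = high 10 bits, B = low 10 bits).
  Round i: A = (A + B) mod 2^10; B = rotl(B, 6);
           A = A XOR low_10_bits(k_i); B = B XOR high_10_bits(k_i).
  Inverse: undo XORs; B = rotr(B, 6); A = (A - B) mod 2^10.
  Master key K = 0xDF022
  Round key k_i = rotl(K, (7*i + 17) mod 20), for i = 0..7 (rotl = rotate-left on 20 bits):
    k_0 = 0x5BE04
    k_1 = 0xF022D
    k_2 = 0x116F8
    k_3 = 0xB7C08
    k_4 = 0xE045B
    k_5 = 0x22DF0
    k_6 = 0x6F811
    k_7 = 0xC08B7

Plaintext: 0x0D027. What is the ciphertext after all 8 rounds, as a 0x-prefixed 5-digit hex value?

s_0 = plaintext = 0x0D027
s_1 = Round(s_0, k_0) = 0x97CAD
s_2 = Round(s_1, k_1) = 0x4848A
s_3 = Round(s_2, k_2) = 0xD4ECD
s_4 = Round(s_3, k_3) = 0x8A1B3
s_5 = Round(s_4, k_4) = 0xE035A
s_6 = Round(s_5, k_5) = 0xCAA3E
s_7 = Round(s_6, k_6) = 0x5E61D
s_8 = Round(s_7, k_7) = 0xC8463

0xC8463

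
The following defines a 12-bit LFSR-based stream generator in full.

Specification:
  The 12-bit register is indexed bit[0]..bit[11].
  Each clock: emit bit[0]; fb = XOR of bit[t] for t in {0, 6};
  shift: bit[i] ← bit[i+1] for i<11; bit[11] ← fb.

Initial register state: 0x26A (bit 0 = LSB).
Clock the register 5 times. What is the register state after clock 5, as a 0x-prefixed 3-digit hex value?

reg_0 = 0x26A
clock 1: out=0, reg = 0x935
clock 2: out=1, reg = 0xC9A
clock 3: out=0, reg = 0x64D
clock 4: out=1, reg = 0x326
clock 5: out=0, reg = 0x193

0x193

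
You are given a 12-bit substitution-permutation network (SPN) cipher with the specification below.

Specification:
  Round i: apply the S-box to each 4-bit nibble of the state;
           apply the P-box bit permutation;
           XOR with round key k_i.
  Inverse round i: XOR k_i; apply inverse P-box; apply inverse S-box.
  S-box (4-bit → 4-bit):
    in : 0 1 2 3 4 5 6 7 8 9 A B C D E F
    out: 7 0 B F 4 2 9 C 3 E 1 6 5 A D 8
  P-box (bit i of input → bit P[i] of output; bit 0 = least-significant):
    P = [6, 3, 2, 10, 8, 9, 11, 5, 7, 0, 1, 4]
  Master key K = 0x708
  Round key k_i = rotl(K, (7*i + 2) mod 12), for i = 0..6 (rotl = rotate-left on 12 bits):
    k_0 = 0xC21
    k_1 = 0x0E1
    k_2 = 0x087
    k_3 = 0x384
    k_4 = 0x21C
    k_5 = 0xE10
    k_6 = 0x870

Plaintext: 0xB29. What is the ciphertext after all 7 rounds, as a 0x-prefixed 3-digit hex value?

0xBFC

s_0 = plaintext = 0xB29
s_1 = Round(s_0, k_0) = 0xB0E
s_2 = Round(s_1, k_1) = 0xFA6
s_3 = Round(s_2, k_2) = 0x5D7
s_4 = Round(s_3, k_3) = 0x5A1
s_5 = Round(s_4, k_4) = 0x31D
s_6 = Round(s_5, k_5) = 0xA8B
s_7 = Round(s_6, k_6) = 0xBFC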